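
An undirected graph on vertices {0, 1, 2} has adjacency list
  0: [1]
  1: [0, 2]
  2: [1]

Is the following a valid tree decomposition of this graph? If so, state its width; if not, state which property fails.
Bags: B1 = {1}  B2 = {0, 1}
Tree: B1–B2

No — vertex 2 appears in no bag.

A tree decomposition must satisfy three properties: every vertex lies in some bag; for every edge, both endpoints lie together in some bag; and for every vertex, the bags containing it form a connected subtree. Here vertex 2 appears in no bag, so the decomposition is invalid.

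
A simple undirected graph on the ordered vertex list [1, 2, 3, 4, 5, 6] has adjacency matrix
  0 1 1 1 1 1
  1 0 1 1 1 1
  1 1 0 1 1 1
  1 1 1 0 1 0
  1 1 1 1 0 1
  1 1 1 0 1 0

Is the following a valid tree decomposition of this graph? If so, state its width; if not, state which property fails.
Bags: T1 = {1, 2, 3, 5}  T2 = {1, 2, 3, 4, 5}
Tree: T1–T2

A tree decomposition must satisfy three properties: every vertex lies in some bag; for every edge, both endpoints lie together in some bag; and for every vertex, the bags containing it form a connected subtree. Here vertex 6 appears in no bag, so the decomposition is invalid.

No — vertex 6 appears in no bag.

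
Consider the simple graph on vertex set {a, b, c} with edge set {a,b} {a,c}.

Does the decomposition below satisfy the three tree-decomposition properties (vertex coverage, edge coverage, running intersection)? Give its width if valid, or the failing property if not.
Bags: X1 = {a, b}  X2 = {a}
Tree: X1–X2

No — vertex c appears in no bag.

A tree decomposition must satisfy three properties: every vertex lies in some bag; for every edge, both endpoints lie together in some bag; and for every vertex, the bags containing it form a connected subtree. Here vertex c appears in no bag, so the decomposition is invalid.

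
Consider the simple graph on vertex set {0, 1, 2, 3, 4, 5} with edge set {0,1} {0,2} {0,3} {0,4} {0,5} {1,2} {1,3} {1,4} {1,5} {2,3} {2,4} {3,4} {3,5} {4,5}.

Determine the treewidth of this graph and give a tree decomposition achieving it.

Treewidth 4.
Bags: B1 = {0, 1, 2, 3, 4}  B2 = {0, 1, 3, 4, 5}
Tree: B1–B2

The largest bag has 5 vertices, giving width 4; this decomposition certifies tw(G) ≤ 4. For the lower bound, the 5 vertices {0, 1, 2, 3, 4} are pairwise adjacent, and any tree decomposition puts a clique entirely inside one bag — forcing width ≥ 4. Combining the bounds, tw(G) = 4.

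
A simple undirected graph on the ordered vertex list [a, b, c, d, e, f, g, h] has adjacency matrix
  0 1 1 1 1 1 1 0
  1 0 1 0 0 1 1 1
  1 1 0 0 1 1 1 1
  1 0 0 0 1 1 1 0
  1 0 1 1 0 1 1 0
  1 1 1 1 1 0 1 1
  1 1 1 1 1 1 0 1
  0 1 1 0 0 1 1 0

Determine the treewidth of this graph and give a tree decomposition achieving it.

Treewidth 4.
One optimal decomposition is:
Bags: B1 = {a, c, e, f, g}  B2 = {a, b, c, f, g}  B3 = {b, c, f, g, h}  B4 = {a, d, e, f, g}
Tree: B1–B2, B2–B3, B1–B4

The largest bag has 5 vertices, giving width 4; this decomposition certifies tw(G) ≤ 4. On the other hand G contains the 5-clique {a, d, e, f, g}. A clique must lie in a single bag of any decomposition, so no decomposition can have width below 4. Combining the bounds, tw(G) = 4.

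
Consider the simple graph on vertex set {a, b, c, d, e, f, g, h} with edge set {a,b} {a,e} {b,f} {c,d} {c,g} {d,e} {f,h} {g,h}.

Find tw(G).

2

A width-2 tree decomposition is:
Bags: B1 = {c, g, h}  B2 = {c, d, h}  B3 = {d, e, h}  B4 = {a, e, h}  B5 = {a, b, h}  B6 = {b, f, h}
Tree: B1–B2, B2–B3, B3–B4, B4–B5, B5–B6
Each bag holds 3 vertices, so the decomposition has width 2, which upper-bounds the treewidth. For the lower bound, G contains the cycle h–g–c–d–e–a–b–f–h, so G is not a forest; only forests have treewidth ≤ 1, hence tw(G) ≥ 2. Combining the bounds, tw(G) = 2.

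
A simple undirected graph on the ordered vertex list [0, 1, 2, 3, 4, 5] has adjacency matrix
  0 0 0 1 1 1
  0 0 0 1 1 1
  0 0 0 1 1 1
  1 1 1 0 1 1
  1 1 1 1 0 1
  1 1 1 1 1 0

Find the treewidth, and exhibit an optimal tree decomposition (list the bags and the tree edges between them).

Treewidth 3.
Bags: B1 = {0, 3, 4, 5}  B2 = {2, 3, 4, 5}  B3 = {1, 3, 4, 5}
Tree: B1–B2, B1–B3

Every bag has size at most 4, so the width is 4 − 1 = 3 and tw(G) ≤ 3. On the other hand G contains the 4-clique {0, 3, 4, 5}. A clique must lie in a single bag of any decomposition, so no decomposition can have width below 3. The upper and lower bounds meet at 3, so that is the treewidth.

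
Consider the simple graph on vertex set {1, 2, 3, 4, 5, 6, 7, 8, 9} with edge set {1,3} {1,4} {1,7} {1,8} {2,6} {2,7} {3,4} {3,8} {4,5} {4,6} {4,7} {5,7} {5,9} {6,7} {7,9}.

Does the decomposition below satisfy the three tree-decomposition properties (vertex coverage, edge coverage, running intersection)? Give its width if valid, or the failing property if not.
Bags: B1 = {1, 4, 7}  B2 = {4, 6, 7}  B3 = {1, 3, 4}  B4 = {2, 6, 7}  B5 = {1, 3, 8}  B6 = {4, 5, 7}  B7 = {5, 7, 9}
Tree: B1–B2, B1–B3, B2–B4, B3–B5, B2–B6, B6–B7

Yes; width 2.

Checking the three conditions: (i) the bags cover all of {1, 2, 3, 4, 5, 6, 7, 8, 9}; (ii) for each edge, some bag contains both endpoints; (iii) the bags containing any fixed vertex form a subtree. All hold, so the decomposition is valid with width 3 − 1 = 2.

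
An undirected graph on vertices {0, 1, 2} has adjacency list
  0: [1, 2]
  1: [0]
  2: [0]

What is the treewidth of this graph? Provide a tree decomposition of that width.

Each bag holds 2 vertices, so the decomposition has width 1, which upper-bounds the treewidth. G has an edge, so its treewidth is at least 1. Therefore the treewidth is 1.

Treewidth 1.
Bags: B1 = {0, 1}  B2 = {0, 2}
Tree: B1–B2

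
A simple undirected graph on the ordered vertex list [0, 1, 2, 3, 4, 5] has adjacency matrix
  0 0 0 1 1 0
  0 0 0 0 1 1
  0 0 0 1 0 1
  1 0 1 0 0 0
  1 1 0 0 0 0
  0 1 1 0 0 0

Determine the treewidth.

A width-2 tree decomposition is:
Bags: B1 = {0, 2, 3}  B2 = {0, 2, 4}  B3 = {1, 2, 4}  B4 = {1, 2, 5}
Tree: B1–B2, B2–B3, B3–B4
The largest bag has 3 vertices, giving width 2; this decomposition certifies tw(G) ≤ 2. The edges 2–3–0–4–1–5–2 form a cycle, so G is not a tree and its treewidth is at least 2. Combining the bounds, tw(G) = 2.

2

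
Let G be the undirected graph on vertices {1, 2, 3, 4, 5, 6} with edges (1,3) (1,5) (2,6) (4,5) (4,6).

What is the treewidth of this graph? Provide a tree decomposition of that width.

The largest bag has 2 vertices, giving width 1; this decomposition certifies tw(G) ≤ 1. Any graph with an edge has treewidth ≥ 1, and G has the edge 3–1. Hence tw(G) = 1 exactly.

Treewidth 1.
Bags: B1 = {1, 3}  B2 = {1, 5}  B3 = {4, 5}  B4 = {4, 6}  B5 = {2, 6}
Tree: B1–B2, B2–B3, B3–B4, B4–B5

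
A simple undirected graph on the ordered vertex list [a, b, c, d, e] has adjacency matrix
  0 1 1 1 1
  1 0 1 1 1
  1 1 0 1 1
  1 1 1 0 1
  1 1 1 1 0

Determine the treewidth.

4

A width-4 tree decomposition is:
Bags: B1 = {a, b, c, d, e}
Tree: (single bag)
With just one bag of size 5, the width is 5 − 1 = 4, so tw(G) ≤ 4. On the other hand G contains the 5-clique {a, b, c, d, e}. A clique must lie in a single bag of any decomposition, so no decomposition can have width below 4. Therefore the treewidth is 4.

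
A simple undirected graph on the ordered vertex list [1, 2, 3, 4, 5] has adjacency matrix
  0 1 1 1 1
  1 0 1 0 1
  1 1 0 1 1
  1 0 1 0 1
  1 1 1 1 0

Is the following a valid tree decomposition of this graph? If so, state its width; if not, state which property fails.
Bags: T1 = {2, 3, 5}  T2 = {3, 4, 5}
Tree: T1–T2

A tree decomposition must satisfy three properties: every vertex lies in some bag; for every edge, both endpoints lie together in some bag; and for every vertex, the bags containing it form a connected subtree. Here vertex 1 appears in no bag, so the decomposition is invalid.

No — vertex 1 appears in no bag.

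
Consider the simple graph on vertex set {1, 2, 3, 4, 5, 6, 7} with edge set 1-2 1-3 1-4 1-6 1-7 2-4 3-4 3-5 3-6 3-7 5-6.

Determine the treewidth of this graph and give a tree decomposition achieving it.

Treewidth 2.
Bags: B1 = {1, 3, 4}  B2 = {1, 3, 6}  B3 = {1, 2, 4}  B4 = {3, 5, 6}  B5 = {1, 3, 7}
Tree: B1–B2, B1–B3, B2–B4, B1–B5

The largest bag has 3 vertices, giving width 2; this decomposition certifies tw(G) ≤ 2. For the lower bound, the 3 vertices {1, 2, 4} are pairwise adjacent, and any tree decomposition puts a clique entirely inside one bag — forcing width ≥ 2. Combining the bounds, tw(G) = 2.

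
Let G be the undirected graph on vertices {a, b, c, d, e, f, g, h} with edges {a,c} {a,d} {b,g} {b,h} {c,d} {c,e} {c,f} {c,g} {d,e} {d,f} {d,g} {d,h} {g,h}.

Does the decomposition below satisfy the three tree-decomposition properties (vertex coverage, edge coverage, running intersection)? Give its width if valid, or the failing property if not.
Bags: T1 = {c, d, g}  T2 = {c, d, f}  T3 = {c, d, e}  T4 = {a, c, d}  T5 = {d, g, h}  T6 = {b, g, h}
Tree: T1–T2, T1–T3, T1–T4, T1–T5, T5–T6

Yes; width 2.

Every vertex of G appears in some bag (union = {a, b, c, d, e, f, g, h}); every edge is covered by a bag; and for each vertex v the set of bags containing v is connected in the bag tree. The decomposition is therefore valid. The largest bag has 3 vertices, so the width is 2.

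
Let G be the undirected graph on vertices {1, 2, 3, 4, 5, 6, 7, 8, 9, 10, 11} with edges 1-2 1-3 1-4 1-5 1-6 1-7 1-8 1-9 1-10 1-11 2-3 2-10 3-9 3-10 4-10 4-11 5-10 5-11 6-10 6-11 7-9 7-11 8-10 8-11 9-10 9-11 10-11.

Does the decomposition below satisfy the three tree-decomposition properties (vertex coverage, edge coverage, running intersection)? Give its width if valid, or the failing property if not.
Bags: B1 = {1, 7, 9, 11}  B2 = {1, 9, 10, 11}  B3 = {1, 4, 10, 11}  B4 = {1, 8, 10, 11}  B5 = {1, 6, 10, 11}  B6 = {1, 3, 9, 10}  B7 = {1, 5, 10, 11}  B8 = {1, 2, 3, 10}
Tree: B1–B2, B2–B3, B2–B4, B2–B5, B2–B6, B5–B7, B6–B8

Yes; width 3.

Checking the three conditions: (i) the bags cover all of {1, 2, 3, 4, 5, 6, 7, 8, 9, 10, 11}; (ii) for each edge, some bag contains both endpoints; (iii) the bags containing any fixed vertex form a subtree. All hold, so the decomposition is valid with width 4 − 1 = 3.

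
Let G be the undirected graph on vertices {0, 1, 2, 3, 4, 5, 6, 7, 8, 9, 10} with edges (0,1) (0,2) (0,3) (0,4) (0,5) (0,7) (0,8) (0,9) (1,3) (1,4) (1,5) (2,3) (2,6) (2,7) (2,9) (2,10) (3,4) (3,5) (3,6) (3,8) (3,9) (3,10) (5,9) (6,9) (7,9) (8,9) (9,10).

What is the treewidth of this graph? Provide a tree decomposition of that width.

The largest bag has 4 vertices, giving width 3; this decomposition certifies tw(G) ≤ 3. On the other hand G contains the 4-clique {0, 1, 3, 4}. A clique must lie in a single bag of any decomposition, so no decomposition can have width below 3. Hence tw(G) = 3 exactly.

Treewidth 3.
One such decomposition:
Bags: B1 = {0, 1, 3, 5}  B2 = {0, 3, 5, 9}  B3 = {0, 1, 3, 4}  B4 = {0, 3, 8, 9}  B5 = {0, 2, 3, 9}  B6 = {2, 3, 6, 9}  B7 = {0, 2, 7, 9}  B8 = {2, 3, 9, 10}
Tree: B1–B2, B1–B3, B2–B4, B2–B5, B5–B6, B5–B7, B5–B8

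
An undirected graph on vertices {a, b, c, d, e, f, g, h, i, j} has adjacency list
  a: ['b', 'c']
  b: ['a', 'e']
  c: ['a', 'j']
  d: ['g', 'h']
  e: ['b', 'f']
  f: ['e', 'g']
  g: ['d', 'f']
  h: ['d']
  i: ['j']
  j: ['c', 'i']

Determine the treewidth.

A width-1 tree decomposition is:
Bags: B1 = {d, h}  B2 = {d, g}  B3 = {f, g}  B4 = {e, f}  B5 = {b, e}  B6 = {a, b}  B7 = {a, c}  B8 = {c, j}  B9 = {i, j}
Tree: B1–B2, B2–B3, B3–B4, B4–B5, B5–B6, B6–B7, B7–B8, B8–B9
Each bag holds 2 vertices, so the decomposition has width 1, which upper-bounds the treewidth. Any graph with an edge has treewidth ≥ 1, and G has the edge h–d. Combining the bounds, tw(G) = 1.

1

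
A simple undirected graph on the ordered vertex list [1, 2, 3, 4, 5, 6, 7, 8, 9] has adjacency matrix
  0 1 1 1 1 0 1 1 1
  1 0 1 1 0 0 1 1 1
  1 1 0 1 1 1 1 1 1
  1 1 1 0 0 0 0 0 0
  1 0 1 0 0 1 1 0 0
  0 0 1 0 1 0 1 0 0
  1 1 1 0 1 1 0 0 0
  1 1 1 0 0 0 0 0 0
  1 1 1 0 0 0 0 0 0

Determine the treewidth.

A width-3 tree decomposition is:
Bags: B1 = {1, 2, 3, 4}  B2 = {1, 2, 3, 7}  B3 = {1, 2, 3, 9}  B4 = {1, 3, 5, 7}  B5 = {1, 2, 3, 8}  B6 = {3, 5, 6, 7}
Tree: B1–B2, B1–B3, B2–B4, B2–B5, B4–B6
The largest bag has 4 vertices, giving width 3; this decomposition certifies tw(G) ≤ 3. On the other hand G contains the 4-clique {1, 2, 3, 8}. A clique must lie in a single bag of any decomposition, so no decomposition can have width below 3. Combining the bounds, tw(G) = 3.

3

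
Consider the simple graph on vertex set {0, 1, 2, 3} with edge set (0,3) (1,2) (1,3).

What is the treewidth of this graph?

1

A width-1 tree decomposition is:
Bags: B1 = {1, 2}  B2 = {1, 3}  B3 = {0, 3}
Tree: B1–B2, B2–B3
Every bag has size at most 2, so the width is 2 − 1 = 1 and tw(G) ≤ 1. Since G has at least one edge (e.g. 2–1), it is not an edgeless graph, so tw(G) ≥ 1. The upper and lower bounds meet at 1, so that is the treewidth.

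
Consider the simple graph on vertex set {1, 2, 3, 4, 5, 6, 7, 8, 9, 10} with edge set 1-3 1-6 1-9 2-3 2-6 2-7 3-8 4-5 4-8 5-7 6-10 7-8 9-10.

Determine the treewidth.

2

A width-2 tree decomposition is:
Bags: B1 = {4, 5, 8}  B2 = {5, 7, 8}  B3 = {3, 7, 8}  B4 = {2, 3, 7}  B5 = {1, 2, 3}  B6 = {1, 2, 6}  B7 = {1, 6, 9}  B8 = {6, 9, 10}
Tree: B1–B2, B2–B3, B3–B4, B4–B5, B5–B6, B6–B7, B7–B8
Every bag has size at most 3, so the width is 3 − 1 = 2 and tw(G) ≤ 2. For the lower bound, G contains the cycle 4–5–7–8–4, so G is not a forest; only forests have treewidth ≤ 1, hence tw(G) ≥ 2. Therefore the treewidth is 2.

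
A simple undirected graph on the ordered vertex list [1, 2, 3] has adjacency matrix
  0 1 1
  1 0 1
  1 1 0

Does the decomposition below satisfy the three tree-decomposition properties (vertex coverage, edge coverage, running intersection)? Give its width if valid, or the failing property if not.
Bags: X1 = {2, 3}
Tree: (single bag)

No — vertex 1 appears in no bag.

A tree decomposition must satisfy three properties: every vertex lies in some bag; for every edge, both endpoints lie together in some bag; and for every vertex, the bags containing it form a connected subtree. Here vertex 1 appears in no bag, so the decomposition is invalid.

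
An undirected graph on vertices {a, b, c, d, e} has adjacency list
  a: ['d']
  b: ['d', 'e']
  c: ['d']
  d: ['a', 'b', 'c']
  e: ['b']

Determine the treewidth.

A width-1 tree decomposition is:
Bags: B1 = {b, e}  B2 = {b, d}  B3 = {a, d}  B4 = {c, d}
Tree: B1–B2, B2–B3, B3–B4
Each bag holds 2 vertices, so the decomposition has width 1, which upper-bounds the treewidth. Any graph with an edge has treewidth ≥ 1, and G has the edge e–b. Combining the bounds, tw(G) = 1.

1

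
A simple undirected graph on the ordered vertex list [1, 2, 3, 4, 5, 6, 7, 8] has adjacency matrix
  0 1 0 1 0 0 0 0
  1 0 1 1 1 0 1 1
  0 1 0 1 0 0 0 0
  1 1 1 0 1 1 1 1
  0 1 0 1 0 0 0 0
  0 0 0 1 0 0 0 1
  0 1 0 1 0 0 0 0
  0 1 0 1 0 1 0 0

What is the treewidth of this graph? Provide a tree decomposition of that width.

Each bag holds 3 vertices, so the decomposition has width 2, which upper-bounds the treewidth. On the other hand G contains the 3-clique {1, 2, 4}. A clique must lie in a single bag of any decomposition, so no decomposition can have width below 2. Hence tw(G) = 2 exactly.

Treewidth 2.
One optimal decomposition is:
Bags: B1 = {2, 4, 7}  B2 = {2, 4, 8}  B3 = {1, 2, 4}  B4 = {4, 6, 8}  B5 = {2, 3, 4}  B6 = {2, 4, 5}
Tree: B1–B2, B2–B3, B2–B4, B2–B5, B1–B6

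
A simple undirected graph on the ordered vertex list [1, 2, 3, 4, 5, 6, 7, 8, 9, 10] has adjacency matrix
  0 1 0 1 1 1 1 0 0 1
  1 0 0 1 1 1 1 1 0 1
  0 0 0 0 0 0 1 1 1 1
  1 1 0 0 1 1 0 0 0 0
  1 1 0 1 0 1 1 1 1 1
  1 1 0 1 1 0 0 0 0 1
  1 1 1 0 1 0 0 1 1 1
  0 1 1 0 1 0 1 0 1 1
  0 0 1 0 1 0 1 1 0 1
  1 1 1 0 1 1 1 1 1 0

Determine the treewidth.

A width-4 tree decomposition is:
Bags: B1 = {1, 2, 5, 7, 10}  B2 = {1, 2, 5, 6, 10}  B3 = {1, 2, 4, 5, 6}  B4 = {2, 5, 7, 8, 10}  B5 = {5, 7, 8, 9, 10}  B6 = {3, 7, 8, 9, 10}
Tree: B1–B2, B2–B3, B1–B4, B4–B5, B5–B6
Every bag has size at most 5, so the width is 5 − 1 = 4 and tw(G) ≤ 4. For the lower bound, the 5 vertices {3, 7, 8, 9, 10} are pairwise adjacent, and any tree decomposition puts a clique entirely inside one bag — forcing width ≥ 4. Therefore the treewidth is 4.

4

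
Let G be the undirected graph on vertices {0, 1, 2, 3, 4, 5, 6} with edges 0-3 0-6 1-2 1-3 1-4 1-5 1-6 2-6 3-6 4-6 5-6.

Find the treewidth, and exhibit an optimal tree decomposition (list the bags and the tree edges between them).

Treewidth 2.
One optimal decomposition is:
Bags: B1 = {0, 3, 6}  B2 = {1, 3, 6}  B3 = {1, 4, 6}  B4 = {1, 5, 6}  B5 = {1, 2, 6}
Tree: B1–B2, B2–B3, B2–B4, B4–B5

Each bag holds 3 vertices, so the decomposition has width 2, which upper-bounds the treewidth. For the lower bound, the 3 vertices {0, 3, 6} are pairwise adjacent, and any tree decomposition puts a clique entirely inside one bag — forcing width ≥ 2. Therefore the treewidth is 2.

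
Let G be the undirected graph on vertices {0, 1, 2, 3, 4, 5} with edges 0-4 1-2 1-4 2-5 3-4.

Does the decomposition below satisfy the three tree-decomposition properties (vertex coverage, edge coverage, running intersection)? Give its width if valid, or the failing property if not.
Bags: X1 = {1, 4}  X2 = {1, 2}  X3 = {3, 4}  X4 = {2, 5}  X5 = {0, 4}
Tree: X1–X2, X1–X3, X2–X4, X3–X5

Vertex coverage: the bags together contain {0, 1, 2, 3, 4, 5}, the full vertex set. Edge coverage: each edge of G has both endpoints in at least one bag. Running intersection: for every vertex, the bags containing it form a connected subtree. All three properties hold, so this is a valid tree decomposition of width max|bag| − 1 = 1, and hence tw(G) ≤ 1.

Yes; width 1.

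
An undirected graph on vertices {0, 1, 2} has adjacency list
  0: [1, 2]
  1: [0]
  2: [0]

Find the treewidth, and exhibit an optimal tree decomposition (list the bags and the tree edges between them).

Every bag has size at most 2, so the width is 2 − 1 = 1 and tw(G) ≤ 1. Any graph with an edge has treewidth ≥ 1, and G has the edge 0–2. Therefore the treewidth is 1.

Treewidth 1.
One such decomposition:
Bags: B1 = {0, 2}  B2 = {0, 1}
Tree: B1–B2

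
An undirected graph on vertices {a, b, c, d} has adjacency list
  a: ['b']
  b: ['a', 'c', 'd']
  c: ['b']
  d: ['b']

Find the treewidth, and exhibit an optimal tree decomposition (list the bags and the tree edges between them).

Every bag has size at most 2, so the width is 2 − 1 = 1 and tw(G) ≤ 1. G has an edge, so its treewidth is at least 1. The upper and lower bounds meet at 1, so that is the treewidth.

Treewidth 1.
One such decomposition:
Bags: B1 = {b, d}  B2 = {b, c}  B3 = {a, b}
Tree: B1–B2, B2–B3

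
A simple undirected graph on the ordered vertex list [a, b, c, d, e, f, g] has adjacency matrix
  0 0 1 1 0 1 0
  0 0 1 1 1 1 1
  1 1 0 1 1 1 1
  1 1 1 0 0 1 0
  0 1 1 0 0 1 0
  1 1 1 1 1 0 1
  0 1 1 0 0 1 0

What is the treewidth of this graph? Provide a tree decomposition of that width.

Treewidth 3.
Bags: B1 = {b, c, f, g}  B2 = {b, c, d, f}  B3 = {b, c, e, f}  B4 = {a, c, d, f}
Tree: B1–B2, B2–B3, B2–B4

Each bag holds 4 vertices, so the decomposition has width 3, which upper-bounds the treewidth. For the lower bound, the 4 vertices {a, c, d, f} are pairwise adjacent, and any tree decomposition puts a clique entirely inside one bag — forcing width ≥ 3. Combining the bounds, tw(G) = 3.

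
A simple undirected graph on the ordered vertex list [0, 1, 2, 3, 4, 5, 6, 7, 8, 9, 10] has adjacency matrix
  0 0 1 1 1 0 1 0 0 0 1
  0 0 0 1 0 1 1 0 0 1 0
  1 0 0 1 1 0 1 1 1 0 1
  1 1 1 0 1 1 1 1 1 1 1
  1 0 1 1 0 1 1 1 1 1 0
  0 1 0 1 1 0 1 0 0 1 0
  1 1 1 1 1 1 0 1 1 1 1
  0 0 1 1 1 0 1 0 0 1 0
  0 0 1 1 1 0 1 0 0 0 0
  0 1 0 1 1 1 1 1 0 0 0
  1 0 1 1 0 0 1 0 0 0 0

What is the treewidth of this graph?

4

A width-4 tree decomposition is:
Bags: B1 = {3, 4, 6, 7, 9}  B2 = {2, 3, 4, 6, 7}  B3 = {3, 4, 5, 6, 9}  B4 = {0, 2, 3, 4, 6}  B5 = {2, 3, 4, 6, 8}  B6 = {1, 3, 5, 6, 9}  B7 = {0, 2, 3, 6, 10}
Tree: B1–B2, B1–B3, B2–B4, B4–B5, B3–B6, B4–B7
Each bag holds 5 vertices, so the decomposition has width 4, which upper-bounds the treewidth. On the other hand G contains the 5-clique {1, 3, 5, 6, 9}. A clique must lie in a single bag of any decomposition, so no decomposition can have width below 4. Combining the bounds, tw(G) = 4.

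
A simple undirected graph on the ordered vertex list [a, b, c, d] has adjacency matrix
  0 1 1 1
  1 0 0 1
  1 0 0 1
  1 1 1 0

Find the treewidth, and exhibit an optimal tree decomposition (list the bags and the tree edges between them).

Each bag holds 3 vertices, so the decomposition has width 2, which upper-bounds the treewidth. For the lower bound, the 3 vertices {a, c, d} are pairwise adjacent, and any tree decomposition puts a clique entirely inside one bag — forcing width ≥ 2. The upper and lower bounds meet at 2, so that is the treewidth.

Treewidth 2.
Bags: B1 = {a, c, d}  B2 = {a, b, d}
Tree: B1–B2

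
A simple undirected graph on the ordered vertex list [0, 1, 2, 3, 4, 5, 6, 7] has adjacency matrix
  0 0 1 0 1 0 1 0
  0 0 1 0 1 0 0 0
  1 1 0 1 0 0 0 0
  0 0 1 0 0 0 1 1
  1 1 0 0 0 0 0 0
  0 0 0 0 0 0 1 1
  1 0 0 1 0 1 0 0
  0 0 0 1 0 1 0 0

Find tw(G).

2

A width-2 tree decomposition is:
Bags: B1 = {0, 1, 4}  B2 = {0, 1, 2}  B3 = {0, 2, 6}  B4 = {2, 3, 6}  B5 = {3, 5, 6}  B6 = {3, 5, 7}
Tree: B1–B2, B2–B3, B3–B4, B4–B5, B5–B6
The largest bag has 3 vertices, giving width 2; this decomposition certifies tw(G) ≤ 2. The edges 4–1–2–0–4 form a cycle, so G is not a tree and its treewidth is at least 2. Therefore the treewidth is 2.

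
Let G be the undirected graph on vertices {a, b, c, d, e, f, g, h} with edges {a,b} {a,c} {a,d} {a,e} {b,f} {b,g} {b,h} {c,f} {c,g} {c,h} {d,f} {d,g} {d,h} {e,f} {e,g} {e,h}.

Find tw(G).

4

A width-4 tree decomposition is:
Bags: B1 = {a, e, f, g, h}  B2 = {a, b, f, g, h}  B3 = {a, c, f, g, h}  B4 = {a, d, f, g, h}
Tree: B1–B2, B2–B3, B3–B4
Each bag holds 5 vertices, so the decomposition has width 4, which upper-bounds the treewidth. For the lower bound: the 5 vertex sets {e,g}, {b,f}, {c,h}, {a}, {d} are disjoint, each induces a connected subgraph, and every pair is joined by at least one edge of G. Contracting each set to a single vertex therefore yields K_{5} as a minor, and since treewidth is minor-monotone, tw(G) ≥ tw(K_{5}) = 4. Therefore the treewidth is 4.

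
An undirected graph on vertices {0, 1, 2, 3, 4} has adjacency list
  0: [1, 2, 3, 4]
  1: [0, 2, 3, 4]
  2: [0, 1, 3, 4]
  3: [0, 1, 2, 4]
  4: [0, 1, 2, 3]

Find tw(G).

4

A width-4 tree decomposition is:
Bags: B1 = {0, 1, 2, 3, 4}
Tree: (single bag)
With just one bag of size 5, the width is 5 − 1 = 4, so tw(G) ≤ 4. On the other hand G contains the 5-clique {0, 1, 2, 3, 4}. A clique must lie in a single bag of any decomposition, so no decomposition can have width below 4. Combining the bounds, tw(G) = 4.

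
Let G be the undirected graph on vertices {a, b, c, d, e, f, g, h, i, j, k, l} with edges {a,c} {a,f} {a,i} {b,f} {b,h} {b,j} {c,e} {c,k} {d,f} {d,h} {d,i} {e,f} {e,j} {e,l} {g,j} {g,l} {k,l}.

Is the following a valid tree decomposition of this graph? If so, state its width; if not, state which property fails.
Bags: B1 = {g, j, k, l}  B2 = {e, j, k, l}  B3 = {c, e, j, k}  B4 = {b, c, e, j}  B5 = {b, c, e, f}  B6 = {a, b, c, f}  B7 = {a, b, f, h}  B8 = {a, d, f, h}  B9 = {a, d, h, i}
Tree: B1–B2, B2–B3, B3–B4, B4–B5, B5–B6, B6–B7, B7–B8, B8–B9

Yes; width 3.

Every vertex of G appears in some bag (union = {a, b, c, d, e, f, g, h, i, j, k, l}); every edge is covered by a bag; and for each vertex v the set of bags containing v is connected in the bag tree. The decomposition is therefore valid. The largest bag has 4 vertices, so the width is 3.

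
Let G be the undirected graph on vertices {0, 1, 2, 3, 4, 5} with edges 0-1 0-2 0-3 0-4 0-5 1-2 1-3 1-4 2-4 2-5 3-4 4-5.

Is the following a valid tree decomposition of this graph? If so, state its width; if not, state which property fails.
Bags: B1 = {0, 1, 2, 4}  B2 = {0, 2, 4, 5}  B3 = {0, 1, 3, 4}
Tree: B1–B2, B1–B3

Yes; width 3.

Every vertex of G appears in some bag (union = {0, 1, 2, 3, 4, 5}); every edge is covered by a bag; and for each vertex v the set of bags containing v is connected in the bag tree. The decomposition is therefore valid. The largest bag has 4 vertices, so the width is 3.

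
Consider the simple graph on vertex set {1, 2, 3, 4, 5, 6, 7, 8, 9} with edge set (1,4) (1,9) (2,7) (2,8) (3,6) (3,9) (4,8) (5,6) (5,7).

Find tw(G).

2

A width-2 tree decomposition is:
Bags: B1 = {3, 5, 6}  B2 = {3, 5, 9}  B3 = {1, 5, 9}  B4 = {1, 4, 5}  B5 = {4, 5, 8}  B6 = {2, 5, 8}  B7 = {2, 5, 7}
Tree: B1–B2, B2–B3, B3–B4, B4–B5, B5–B6, B6–B7
Each bag holds 3 vertices, so the decomposition has width 2, which upper-bounds the treewidth. For the lower bound, G contains the cycle 5–6–3–9–1–4–8–2–7–5, so G is not a forest; only forests have treewidth ≤ 1, hence tw(G) ≥ 2. Hence tw(G) = 2 exactly.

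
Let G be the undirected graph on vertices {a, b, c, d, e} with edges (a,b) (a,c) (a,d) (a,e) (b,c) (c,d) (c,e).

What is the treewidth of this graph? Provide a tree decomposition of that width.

Treewidth 2.
One such decomposition:
Bags: B1 = {a, c, d}  B2 = {a, c, e}  B3 = {a, b, c}
Tree: B1–B2, B2–B3

Each bag holds 3 vertices, so the decomposition has width 2, which upper-bounds the treewidth. Conversely, {a, c, d} is a clique of size 3, and the vertices of any clique must share a bag in every tree decomposition; so some bag has ≥ 3 vertices and tw(G) ≥ 2. Combining the bounds, tw(G) = 2.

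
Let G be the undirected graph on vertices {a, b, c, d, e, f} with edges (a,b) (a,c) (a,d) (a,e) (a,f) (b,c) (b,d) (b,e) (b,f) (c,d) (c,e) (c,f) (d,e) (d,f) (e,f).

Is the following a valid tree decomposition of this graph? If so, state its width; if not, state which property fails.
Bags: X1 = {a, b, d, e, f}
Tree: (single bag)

No — vertex c appears in no bag.

A tree decomposition must satisfy three properties: every vertex lies in some bag; for every edge, both endpoints lie together in some bag; and for every vertex, the bags containing it form a connected subtree. Here vertex c appears in no bag, so the decomposition is invalid.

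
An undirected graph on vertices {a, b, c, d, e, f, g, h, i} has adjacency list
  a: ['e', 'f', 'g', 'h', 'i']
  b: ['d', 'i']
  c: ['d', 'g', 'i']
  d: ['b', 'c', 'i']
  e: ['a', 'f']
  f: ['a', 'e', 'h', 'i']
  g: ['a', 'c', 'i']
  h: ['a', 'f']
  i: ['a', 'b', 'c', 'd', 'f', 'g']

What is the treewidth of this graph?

2

A width-2 tree decomposition is:
Bags: B1 = {a, f, h}  B2 = {a, f, i}  B3 = {a, e, f}  B4 = {a, g, i}  B5 = {c, g, i}  B6 = {c, d, i}  B7 = {b, d, i}
Tree: B1–B2, B1–B3, B2–B4, B4–B5, B5–B6, B6–B7
Each bag holds 3 vertices, so the decomposition has width 2, which upper-bounds the treewidth. Conversely, {a, e, f} is a clique of size 3, and the vertices of any clique must share a bag in every tree decomposition; so some bag has ≥ 3 vertices and tw(G) ≥ 2. Hence tw(G) = 2 exactly.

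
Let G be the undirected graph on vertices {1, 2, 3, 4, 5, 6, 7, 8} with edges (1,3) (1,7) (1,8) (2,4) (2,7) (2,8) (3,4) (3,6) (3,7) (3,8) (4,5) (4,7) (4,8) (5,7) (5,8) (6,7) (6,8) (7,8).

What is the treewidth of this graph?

A width-3 tree decomposition is:
Bags: B1 = {3, 4, 7, 8}  B2 = {4, 5, 7, 8}  B3 = {2, 4, 7, 8}  B4 = {3, 6, 7, 8}  B5 = {1, 3, 7, 8}
Tree: B1–B2, B1–B3, B1–B4, B1–B5
The largest bag has 4 vertices, giving width 3; this decomposition certifies tw(G) ≤ 3. On the other hand G contains the 4-clique {2, 4, 7, 8}. A clique must lie in a single bag of any decomposition, so no decomposition can have width below 3. Therefore the treewidth is 3.

3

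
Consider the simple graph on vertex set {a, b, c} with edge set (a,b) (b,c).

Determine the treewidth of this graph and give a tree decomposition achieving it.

Every bag has size at most 2, so the width is 2 − 1 = 1 and tw(G) ≤ 1. Since G has at least one edge (e.g. c–b), it is not an edgeless graph, so tw(G) ≥ 1. Therefore the treewidth is 1.

Treewidth 1.
One such decomposition:
Bags: B1 = {b, c}  B2 = {a, b}
Tree: B1–B2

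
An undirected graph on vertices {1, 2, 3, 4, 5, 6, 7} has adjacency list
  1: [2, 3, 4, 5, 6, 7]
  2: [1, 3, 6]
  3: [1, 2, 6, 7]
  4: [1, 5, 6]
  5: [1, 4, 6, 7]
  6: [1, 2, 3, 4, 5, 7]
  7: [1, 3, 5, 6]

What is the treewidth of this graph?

A width-3 tree decomposition is:
Bags: B1 = {1, 3, 6, 7}  B2 = {1, 5, 6, 7}  B3 = {1, 2, 3, 6}  B4 = {1, 4, 5, 6}
Tree: B1–B2, B1–B3, B2–B4
The largest bag has 4 vertices, giving width 3; this decomposition certifies tw(G) ≤ 3. Conversely, {1, 2, 3, 6} is a clique of size 4, and the vertices of any clique must share a bag in every tree decomposition; so some bag has ≥ 4 vertices and tw(G) ≥ 3. The upper and lower bounds meet at 3, so that is the treewidth.

3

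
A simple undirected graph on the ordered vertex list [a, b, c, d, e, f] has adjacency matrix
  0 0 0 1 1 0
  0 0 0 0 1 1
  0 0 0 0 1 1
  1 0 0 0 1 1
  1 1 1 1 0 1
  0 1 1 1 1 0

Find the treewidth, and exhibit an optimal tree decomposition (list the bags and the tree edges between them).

Every bag has size at most 3, so the width is 3 − 1 = 2 and tw(G) ≤ 2. Conversely, {a, d, e} is a clique of size 3, and the vertices of any clique must share a bag in every tree decomposition; so some bag has ≥ 3 vertices and tw(G) ≥ 2. Therefore the treewidth is 2.

Treewidth 2.
One such decomposition:
Bags: B1 = {d, e, f}  B2 = {a, d, e}  B3 = {c, e, f}  B4 = {b, e, f}
Tree: B1–B2, B1–B3, B1–B4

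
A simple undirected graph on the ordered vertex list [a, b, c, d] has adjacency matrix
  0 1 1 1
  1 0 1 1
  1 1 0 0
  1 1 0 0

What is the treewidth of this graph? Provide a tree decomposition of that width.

Treewidth 2.
One optimal decomposition is:
Bags: B1 = {a, b, c}  B2 = {a, b, d}
Tree: B1–B2

Each bag holds 3 vertices, so the decomposition has width 2, which upper-bounds the treewidth. For the lower bound, the 3 vertices {a, b, d} are pairwise adjacent, and any tree decomposition puts a clique entirely inside one bag — forcing width ≥ 2. Combining the bounds, tw(G) = 2.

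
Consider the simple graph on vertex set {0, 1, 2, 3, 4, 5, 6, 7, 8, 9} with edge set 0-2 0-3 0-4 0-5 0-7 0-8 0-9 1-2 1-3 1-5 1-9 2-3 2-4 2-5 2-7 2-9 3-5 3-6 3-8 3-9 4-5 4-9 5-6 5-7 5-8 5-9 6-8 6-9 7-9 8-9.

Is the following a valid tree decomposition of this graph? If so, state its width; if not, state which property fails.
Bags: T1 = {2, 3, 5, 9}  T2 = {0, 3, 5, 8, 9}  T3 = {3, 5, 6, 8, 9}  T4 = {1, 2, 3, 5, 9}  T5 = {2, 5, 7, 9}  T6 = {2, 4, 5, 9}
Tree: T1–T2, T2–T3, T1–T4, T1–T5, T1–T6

No — edge (0,2) lies in no bag.

A tree decomposition must satisfy three properties: every vertex lies in some bag; for every edge, both endpoints lie together in some bag; and for every vertex, the bags containing it form a connected subtree. Here edge (0,2) lies in no bag, so the decomposition is invalid.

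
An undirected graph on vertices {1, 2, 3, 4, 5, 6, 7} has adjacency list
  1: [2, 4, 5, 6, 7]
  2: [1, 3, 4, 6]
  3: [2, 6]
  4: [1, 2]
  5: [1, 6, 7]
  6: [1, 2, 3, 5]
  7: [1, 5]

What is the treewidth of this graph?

2

A width-2 tree decomposition is:
Bags: B1 = {1, 2, 6}  B2 = {1, 5, 6}  B3 = {2, 3, 6}  B4 = {1, 5, 7}  B5 = {1, 2, 4}
Tree: B1–B2, B1–B3, B2–B4, B1–B5
The largest bag has 3 vertices, giving width 2; this decomposition certifies tw(G) ≤ 2. For the lower bound, the 3 vertices {1, 2, 4} are pairwise adjacent, and any tree decomposition puts a clique entirely inside one bag — forcing width ≥ 2. Hence tw(G) = 2 exactly.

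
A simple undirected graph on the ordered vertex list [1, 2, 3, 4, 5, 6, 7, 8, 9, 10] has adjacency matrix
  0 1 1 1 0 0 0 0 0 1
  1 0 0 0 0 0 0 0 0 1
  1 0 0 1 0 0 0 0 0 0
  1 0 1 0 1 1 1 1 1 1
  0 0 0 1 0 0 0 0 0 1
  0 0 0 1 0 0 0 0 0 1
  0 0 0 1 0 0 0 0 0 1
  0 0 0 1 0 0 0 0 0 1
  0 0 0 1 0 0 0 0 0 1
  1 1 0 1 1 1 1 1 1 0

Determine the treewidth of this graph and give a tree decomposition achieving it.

Treewidth 2.
Bags: B1 = {1, 4, 10}  B2 = {4, 6, 10}  B3 = {4, 8, 10}  B4 = {1, 3, 4}  B5 = {1, 2, 10}  B6 = {4, 5, 10}  B7 = {4, 7, 10}  B8 = {4, 9, 10}
Tree: B1–B2, B2–B3, B1–B4, B1–B5, B1–B6, B1–B7, B6–B8

The largest bag has 3 vertices, giving width 2; this decomposition certifies tw(G) ≤ 2. Conversely, {1, 2, 10} is a clique of size 3, and the vertices of any clique must share a bag in every tree decomposition; so some bag has ≥ 3 vertices and tw(G) ≥ 2. The upper and lower bounds meet at 2, so that is the treewidth.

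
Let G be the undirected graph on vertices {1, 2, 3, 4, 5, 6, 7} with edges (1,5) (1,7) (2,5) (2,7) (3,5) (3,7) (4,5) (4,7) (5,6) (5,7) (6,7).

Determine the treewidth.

A width-2 tree decomposition is:
Bags: B1 = {4, 5, 7}  B2 = {1, 5, 7}  B3 = {3, 5, 7}  B4 = {2, 5, 7}  B5 = {5, 6, 7}
Tree: B1–B2, B1–B3, B2–B4, B3–B5
Every bag has size at most 3, so the width is 3 − 1 = 2 and tw(G) ≤ 2. For the lower bound, the 3 vertices {1, 5, 7} are pairwise adjacent, and any tree decomposition puts a clique entirely inside one bag — forcing width ≥ 2. The upper and lower bounds meet at 2, so that is the treewidth.

2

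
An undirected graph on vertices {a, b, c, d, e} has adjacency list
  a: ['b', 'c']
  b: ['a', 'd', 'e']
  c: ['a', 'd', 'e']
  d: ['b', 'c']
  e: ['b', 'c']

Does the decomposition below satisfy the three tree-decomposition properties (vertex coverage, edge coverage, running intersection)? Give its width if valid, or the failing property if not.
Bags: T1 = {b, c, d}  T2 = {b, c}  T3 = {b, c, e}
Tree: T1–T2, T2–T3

A tree decomposition must satisfy three properties: every vertex lies in some bag; for every edge, both endpoints lie together in some bag; and for every vertex, the bags containing it form a connected subtree. Here vertex a appears in no bag, so the decomposition is invalid.

No — vertex a appears in no bag.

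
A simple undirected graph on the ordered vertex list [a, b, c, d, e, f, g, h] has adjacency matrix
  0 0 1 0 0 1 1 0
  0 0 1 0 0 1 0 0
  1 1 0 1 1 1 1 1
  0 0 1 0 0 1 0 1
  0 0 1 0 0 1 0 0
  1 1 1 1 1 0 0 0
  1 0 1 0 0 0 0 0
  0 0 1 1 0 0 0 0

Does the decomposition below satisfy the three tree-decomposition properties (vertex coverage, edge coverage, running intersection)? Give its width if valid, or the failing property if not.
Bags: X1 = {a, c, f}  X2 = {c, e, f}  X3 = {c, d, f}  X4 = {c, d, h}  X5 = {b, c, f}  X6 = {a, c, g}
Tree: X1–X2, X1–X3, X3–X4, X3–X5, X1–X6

Yes; width 2.

Vertex coverage: the bags together contain {a, b, c, d, e, f, g, h}, the full vertex set. Edge coverage: each edge of G has both endpoints in at least one bag. Running intersection: for every vertex, the bags containing it form a connected subtree. All three properties hold, so this is a valid tree decomposition of width max|bag| − 1 = 2, and hence tw(G) ≤ 2.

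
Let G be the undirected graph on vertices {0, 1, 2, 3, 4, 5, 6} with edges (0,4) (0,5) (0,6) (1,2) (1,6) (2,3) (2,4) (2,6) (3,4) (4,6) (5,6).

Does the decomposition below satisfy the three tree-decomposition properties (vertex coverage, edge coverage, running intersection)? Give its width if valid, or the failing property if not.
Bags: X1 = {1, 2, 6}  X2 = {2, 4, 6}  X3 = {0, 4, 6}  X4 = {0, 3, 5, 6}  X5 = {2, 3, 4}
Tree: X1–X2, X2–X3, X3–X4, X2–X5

A tree decomposition must satisfy three properties: every vertex lies in some bag; for every edge, both endpoints lie together in some bag; and for every vertex, the bags containing it form a connected subtree. Here bags containing vertex 3 are not connected in the tree, so the decomposition is invalid.

No — bags containing vertex 3 are not connected in the tree.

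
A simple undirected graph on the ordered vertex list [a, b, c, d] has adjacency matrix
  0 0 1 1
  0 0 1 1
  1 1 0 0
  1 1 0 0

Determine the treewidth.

2

A width-2 tree decomposition is:
Bags: B1 = {a, b, c}  B2 = {a, b, d}
Tree: B1–B2
The largest bag has 3 vertices, giving width 2; this decomposition certifies tw(G) ≤ 2. The edges b–c–a–d–b form a cycle, so G is not a tree and its treewidth is at least 2. Therefore the treewidth is 2.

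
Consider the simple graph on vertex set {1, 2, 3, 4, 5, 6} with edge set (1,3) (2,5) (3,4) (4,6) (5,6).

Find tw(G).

1

A width-1 tree decomposition is:
Bags: B1 = {2, 5}  B2 = {5, 6}  B3 = {4, 6}  B4 = {3, 4}  B5 = {1, 3}
Tree: B1–B2, B2–B3, B3–B4, B4–B5
Each bag holds 2 vertices, so the decomposition has width 1, which upper-bounds the treewidth. G has an edge, so its treewidth is at least 1. Combining the bounds, tw(G) = 1.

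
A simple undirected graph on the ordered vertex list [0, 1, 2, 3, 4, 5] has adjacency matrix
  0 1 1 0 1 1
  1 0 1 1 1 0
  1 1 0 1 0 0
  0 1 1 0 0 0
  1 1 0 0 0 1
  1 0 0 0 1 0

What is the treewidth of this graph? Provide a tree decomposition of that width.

Every bag has size at most 3, so the width is 3 − 1 = 2 and tw(G) ≤ 2. On the other hand G contains the 3-clique {0, 1, 2}. A clique must lie in a single bag of any decomposition, so no decomposition can have width below 2. The upper and lower bounds meet at 2, so that is the treewidth.

Treewidth 2.
One optimal decomposition is:
Bags: B1 = {0, 1, 4}  B2 = {0, 1, 2}  B3 = {1, 2, 3}  B4 = {0, 4, 5}
Tree: B1–B2, B2–B3, B1–B4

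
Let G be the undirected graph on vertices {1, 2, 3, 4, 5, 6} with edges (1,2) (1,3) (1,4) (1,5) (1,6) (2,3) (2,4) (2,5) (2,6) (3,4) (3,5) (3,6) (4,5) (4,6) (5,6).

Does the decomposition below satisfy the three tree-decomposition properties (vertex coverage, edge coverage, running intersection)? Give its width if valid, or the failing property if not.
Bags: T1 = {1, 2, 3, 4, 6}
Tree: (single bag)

A tree decomposition must satisfy three properties: every vertex lies in some bag; for every edge, both endpoints lie together in some bag; and for every vertex, the bags containing it form a connected subtree. Here vertex 5 appears in no bag, so the decomposition is invalid.

No — vertex 5 appears in no bag.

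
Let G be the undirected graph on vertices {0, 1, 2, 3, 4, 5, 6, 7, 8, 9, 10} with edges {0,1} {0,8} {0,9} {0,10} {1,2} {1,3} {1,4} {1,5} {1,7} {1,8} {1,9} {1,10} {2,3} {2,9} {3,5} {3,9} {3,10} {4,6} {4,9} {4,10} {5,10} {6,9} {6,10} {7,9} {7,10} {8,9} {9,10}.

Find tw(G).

A width-3 tree decomposition is:
Bags: B1 = {1, 3, 9, 10}  B2 = {1, 3, 5, 10}  B3 = {1, 7, 9, 10}  B4 = {1, 4, 9, 10}  B5 = {4, 6, 9, 10}  B6 = {0, 1, 9, 10}  B7 = {0, 1, 8, 9}  B8 = {1, 2, 3, 9}
Tree: B1–B2, B1–B3, B1–B4, B4–B5, B1–B6, B6–B7, B1–B8
Every bag has size at most 4, so the width is 4 − 1 = 3 and tw(G) ≤ 3. For the lower bound, the 4 vertices {0, 1, 8, 9} are pairwise adjacent, and any tree decomposition puts a clique entirely inside one bag — forcing width ≥ 3. Therefore the treewidth is 3.

3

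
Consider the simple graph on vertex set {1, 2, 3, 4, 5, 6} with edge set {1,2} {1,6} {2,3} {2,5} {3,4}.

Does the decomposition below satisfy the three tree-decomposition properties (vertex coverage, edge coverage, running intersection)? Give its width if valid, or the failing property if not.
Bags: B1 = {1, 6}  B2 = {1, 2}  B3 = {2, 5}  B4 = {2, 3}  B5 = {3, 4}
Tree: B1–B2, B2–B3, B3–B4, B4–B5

Yes; width 1.

Checking the three conditions: (i) the bags cover all of {1, 2, 3, 4, 5, 6}; (ii) for each edge, some bag contains both endpoints; (iii) the bags containing any fixed vertex form a subtree. All hold, so the decomposition is valid with width 2 − 1 = 1.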